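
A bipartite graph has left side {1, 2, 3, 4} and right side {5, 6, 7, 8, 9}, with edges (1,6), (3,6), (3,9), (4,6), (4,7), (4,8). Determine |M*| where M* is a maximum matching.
3 (matching: (1,6), (3,9), (4,8); upper bound min(|L|,|R|) = min(4,5) = 4)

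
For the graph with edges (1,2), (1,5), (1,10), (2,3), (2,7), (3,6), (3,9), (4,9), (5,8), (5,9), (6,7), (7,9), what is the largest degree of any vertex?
4 (attained at vertex 9)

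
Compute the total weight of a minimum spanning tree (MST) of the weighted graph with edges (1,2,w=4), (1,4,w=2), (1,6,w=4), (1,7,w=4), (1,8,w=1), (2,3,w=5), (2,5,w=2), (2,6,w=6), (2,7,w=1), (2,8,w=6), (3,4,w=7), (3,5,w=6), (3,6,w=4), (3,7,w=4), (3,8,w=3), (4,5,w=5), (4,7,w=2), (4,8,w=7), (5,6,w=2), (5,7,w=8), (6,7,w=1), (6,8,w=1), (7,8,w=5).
11 (MST edges: (1,4,w=2), (1,8,w=1), (2,5,w=2), (2,7,w=1), (3,8,w=3), (6,7,w=1), (6,8,w=1); sum of weights 2 + 1 + 2 + 1 + 3 + 1 + 1 = 11)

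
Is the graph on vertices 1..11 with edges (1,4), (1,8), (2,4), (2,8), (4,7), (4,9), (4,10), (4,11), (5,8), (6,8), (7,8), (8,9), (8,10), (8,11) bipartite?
Yes. Partition: {1, 2, 3, 5, 6, 7, 9, 10, 11}, {4, 8}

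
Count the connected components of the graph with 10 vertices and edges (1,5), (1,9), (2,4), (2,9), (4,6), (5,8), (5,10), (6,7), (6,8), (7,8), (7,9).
2 (components: {1, 2, 4, 5, 6, 7, 8, 9, 10}, {3})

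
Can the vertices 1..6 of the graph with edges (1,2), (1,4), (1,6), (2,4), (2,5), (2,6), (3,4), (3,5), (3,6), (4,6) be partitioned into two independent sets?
No (odd cycle of length 3: 4 -> 1 -> 6 -> 4)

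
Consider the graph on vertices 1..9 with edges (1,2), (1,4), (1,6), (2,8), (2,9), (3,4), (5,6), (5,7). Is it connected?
Yes (BFS from 1 visits [1, 2, 4, 6, 8, 9, 3, 5, 7] — all 9 vertices reached)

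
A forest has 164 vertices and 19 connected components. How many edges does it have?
145 (Each of the 19 component trees on V_i vertices has V_i - 1 edges; summing gives V - C = 164 - 19 = 145)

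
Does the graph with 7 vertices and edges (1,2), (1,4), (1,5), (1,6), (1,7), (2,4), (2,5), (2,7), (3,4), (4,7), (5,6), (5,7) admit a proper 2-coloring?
No (odd cycle of length 3: 4 -> 1 -> 7 -> 4)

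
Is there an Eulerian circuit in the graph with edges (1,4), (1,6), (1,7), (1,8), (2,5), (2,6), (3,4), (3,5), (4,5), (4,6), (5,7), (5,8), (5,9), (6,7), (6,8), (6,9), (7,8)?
Yes (the graph is connected and all 9 vertices have even degree)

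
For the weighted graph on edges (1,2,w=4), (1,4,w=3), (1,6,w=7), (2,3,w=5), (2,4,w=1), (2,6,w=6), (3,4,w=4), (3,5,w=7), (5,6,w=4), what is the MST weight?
18 (MST edges: (1,4,w=3), (2,4,w=1), (2,6,w=6), (3,4,w=4), (5,6,w=4); sum of weights 3 + 1 + 6 + 4 + 4 = 18)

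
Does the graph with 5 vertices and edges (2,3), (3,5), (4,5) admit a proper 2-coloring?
Yes. Partition: {1, 2, 5}, {3, 4}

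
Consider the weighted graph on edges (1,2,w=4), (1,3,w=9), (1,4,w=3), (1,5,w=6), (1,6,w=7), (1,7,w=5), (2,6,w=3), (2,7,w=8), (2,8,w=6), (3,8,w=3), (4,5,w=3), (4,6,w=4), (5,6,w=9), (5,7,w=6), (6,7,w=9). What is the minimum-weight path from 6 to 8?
9 (path: 6 -> 2 -> 8; weights 3 + 6 = 9)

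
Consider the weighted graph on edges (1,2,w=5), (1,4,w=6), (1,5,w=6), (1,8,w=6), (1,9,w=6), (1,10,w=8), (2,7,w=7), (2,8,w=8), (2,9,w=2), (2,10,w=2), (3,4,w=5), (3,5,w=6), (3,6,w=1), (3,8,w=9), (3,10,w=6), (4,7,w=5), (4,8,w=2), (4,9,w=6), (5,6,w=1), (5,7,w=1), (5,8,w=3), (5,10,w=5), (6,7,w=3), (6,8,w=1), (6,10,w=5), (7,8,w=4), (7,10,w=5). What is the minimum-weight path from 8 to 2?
8 (path: 8 -> 2; weights 8 = 8)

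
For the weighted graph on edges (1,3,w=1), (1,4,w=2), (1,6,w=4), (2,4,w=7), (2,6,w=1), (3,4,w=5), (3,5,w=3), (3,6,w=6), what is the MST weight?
11 (MST edges: (1,3,w=1), (1,4,w=2), (1,6,w=4), (2,6,w=1), (3,5,w=3); sum of weights 1 + 2 + 4 + 1 + 3 = 11)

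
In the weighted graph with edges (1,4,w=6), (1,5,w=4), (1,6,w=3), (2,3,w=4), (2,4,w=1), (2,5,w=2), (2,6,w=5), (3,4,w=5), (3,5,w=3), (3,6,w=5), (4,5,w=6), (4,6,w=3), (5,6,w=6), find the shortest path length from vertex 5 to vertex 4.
3 (path: 5 -> 2 -> 4; weights 2 + 1 = 3)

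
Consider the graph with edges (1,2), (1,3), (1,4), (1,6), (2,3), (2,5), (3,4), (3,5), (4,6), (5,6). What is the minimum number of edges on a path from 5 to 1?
2 (path: 5 -> 6 -> 1, 2 edges)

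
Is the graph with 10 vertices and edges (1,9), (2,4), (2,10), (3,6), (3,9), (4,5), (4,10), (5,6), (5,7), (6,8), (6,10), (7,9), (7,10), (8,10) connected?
Yes (BFS from 1 visits [1, 9, 3, 7, 6, 5, 10, 8, 4, 2] — all 10 vertices reached)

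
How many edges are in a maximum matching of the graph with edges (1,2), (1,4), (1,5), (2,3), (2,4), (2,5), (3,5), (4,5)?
2 (matching: (1,4), (2,5); upper bound floor(n/2) = floor(5/2) = 2)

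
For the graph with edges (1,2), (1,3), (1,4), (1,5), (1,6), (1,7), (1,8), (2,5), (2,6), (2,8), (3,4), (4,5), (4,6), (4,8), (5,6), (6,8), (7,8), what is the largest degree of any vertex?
7 (attained at vertex 1)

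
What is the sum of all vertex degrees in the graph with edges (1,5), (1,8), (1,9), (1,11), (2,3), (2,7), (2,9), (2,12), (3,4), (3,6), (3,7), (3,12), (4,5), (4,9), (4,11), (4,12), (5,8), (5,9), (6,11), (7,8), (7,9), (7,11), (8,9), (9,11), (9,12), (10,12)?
52 (handshake: sum of degrees = 2|E| = 2 x 26 = 52)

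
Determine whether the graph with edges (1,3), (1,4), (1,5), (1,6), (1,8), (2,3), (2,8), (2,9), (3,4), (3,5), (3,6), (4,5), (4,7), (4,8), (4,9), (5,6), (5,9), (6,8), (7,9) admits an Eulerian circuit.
No (4 vertices have odd degree: {1, 2, 3, 5}; Eulerian circuit requires 0)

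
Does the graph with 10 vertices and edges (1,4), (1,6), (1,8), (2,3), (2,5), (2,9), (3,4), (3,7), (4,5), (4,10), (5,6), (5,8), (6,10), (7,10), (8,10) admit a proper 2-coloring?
Yes. Partition: {1, 3, 5, 9, 10}, {2, 4, 6, 7, 8}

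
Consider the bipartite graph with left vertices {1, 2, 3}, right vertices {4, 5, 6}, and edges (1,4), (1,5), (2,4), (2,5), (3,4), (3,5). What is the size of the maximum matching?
2 (matching: (1,5), (2,4); upper bound min(|L|,|R|) = min(3,3) = 3)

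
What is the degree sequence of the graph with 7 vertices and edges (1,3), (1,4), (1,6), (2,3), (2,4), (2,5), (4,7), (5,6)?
[3, 3, 3, 2, 2, 2, 1] (degrees: deg(1)=3, deg(2)=3, deg(3)=2, deg(4)=3, deg(5)=2, deg(6)=2, deg(7)=1)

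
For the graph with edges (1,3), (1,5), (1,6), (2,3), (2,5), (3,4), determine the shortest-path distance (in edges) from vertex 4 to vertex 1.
2 (path: 4 -> 3 -> 1, 2 edges)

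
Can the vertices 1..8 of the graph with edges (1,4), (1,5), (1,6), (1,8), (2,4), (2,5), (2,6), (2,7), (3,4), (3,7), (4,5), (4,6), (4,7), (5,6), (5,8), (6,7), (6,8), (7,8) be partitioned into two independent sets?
No (odd cycle of length 3: 4 -> 1 -> 5 -> 4)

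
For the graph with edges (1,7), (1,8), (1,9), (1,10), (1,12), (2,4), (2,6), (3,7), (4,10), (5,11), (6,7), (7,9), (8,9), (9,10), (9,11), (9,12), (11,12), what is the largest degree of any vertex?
6 (attained at vertex 9)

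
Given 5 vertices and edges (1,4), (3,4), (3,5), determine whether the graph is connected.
No, it has 2 components: {1, 3, 4, 5}, {2}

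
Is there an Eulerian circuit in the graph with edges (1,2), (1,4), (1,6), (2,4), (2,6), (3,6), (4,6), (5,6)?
No (6 vertices have odd degree: {1, 2, 3, 4, 5, 6}; Eulerian circuit requires 0)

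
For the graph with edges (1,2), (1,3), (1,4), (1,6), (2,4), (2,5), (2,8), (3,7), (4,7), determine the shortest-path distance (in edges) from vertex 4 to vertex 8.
2 (path: 4 -> 2 -> 8, 2 edges)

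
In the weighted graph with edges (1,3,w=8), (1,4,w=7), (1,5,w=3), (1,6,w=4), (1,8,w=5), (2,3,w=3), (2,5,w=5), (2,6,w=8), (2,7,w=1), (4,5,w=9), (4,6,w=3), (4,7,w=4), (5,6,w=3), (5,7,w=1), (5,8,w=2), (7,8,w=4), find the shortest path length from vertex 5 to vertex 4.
5 (path: 5 -> 7 -> 4; weights 1 + 4 = 5)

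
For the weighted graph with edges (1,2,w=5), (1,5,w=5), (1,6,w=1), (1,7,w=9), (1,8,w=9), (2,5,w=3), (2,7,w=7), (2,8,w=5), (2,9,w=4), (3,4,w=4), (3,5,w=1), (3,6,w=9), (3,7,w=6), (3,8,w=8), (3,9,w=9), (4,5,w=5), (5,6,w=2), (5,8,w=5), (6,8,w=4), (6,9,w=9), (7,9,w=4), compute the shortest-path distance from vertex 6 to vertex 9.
9 (path: 6 -> 9; weights 9 = 9)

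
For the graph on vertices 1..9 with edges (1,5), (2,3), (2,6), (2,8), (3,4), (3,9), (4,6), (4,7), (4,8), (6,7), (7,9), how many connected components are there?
2 (components: {1, 5}, {2, 3, 4, 6, 7, 8, 9})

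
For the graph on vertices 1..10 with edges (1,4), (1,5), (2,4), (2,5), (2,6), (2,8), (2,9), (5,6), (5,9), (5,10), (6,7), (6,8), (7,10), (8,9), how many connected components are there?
2 (components: {1, 2, 4, 5, 6, 7, 8, 9, 10}, {3})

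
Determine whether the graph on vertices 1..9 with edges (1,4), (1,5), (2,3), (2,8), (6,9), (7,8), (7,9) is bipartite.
Yes. Partition: {1, 2, 6, 7}, {3, 4, 5, 8, 9}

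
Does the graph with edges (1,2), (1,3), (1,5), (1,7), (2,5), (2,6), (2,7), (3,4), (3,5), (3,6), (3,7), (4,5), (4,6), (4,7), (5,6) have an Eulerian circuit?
No (2 vertices have odd degree: {3, 5}; Eulerian circuit requires 0)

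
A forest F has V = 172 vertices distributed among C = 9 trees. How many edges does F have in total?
163 (Each of the 9 component trees on V_i vertices has V_i - 1 edges; summing gives V - C = 172 - 9 = 163)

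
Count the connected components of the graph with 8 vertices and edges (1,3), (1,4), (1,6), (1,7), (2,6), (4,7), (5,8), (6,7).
2 (components: {1, 2, 3, 4, 6, 7}, {5, 8})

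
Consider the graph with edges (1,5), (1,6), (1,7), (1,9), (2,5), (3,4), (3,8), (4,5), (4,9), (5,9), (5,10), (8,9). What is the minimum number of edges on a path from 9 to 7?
2 (path: 9 -> 1 -> 7, 2 edges)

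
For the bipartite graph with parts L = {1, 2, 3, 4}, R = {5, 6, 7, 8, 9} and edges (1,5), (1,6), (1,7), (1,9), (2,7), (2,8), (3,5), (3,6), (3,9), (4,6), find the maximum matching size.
4 (matching: (1,7), (2,8), (3,9), (4,6); upper bound min(|L|,|R|) = min(4,5) = 4)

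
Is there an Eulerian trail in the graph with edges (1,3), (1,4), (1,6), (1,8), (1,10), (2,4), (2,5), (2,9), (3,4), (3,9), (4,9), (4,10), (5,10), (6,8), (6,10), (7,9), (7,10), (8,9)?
No (8 vertices have odd degree: {1, 2, 3, 4, 6, 8, 9, 10}; Eulerian path requires 0 or 2)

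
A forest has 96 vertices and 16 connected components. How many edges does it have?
80 (Each of the 16 component trees on V_i vertices has V_i - 1 edges; summing gives V - C = 96 - 16 = 80)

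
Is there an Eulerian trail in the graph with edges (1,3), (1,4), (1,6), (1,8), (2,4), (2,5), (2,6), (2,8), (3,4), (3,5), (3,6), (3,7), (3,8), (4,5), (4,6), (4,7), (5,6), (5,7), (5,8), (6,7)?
Yes — and in fact it has an Eulerian circuit (the graph is connected and all 8 vertices have even degree)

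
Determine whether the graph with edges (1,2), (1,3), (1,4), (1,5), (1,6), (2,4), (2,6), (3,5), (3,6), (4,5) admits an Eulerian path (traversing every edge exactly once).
No (6 vertices have odd degree: {1, 2, 3, 4, 5, 6}; Eulerian path requires 0 or 2)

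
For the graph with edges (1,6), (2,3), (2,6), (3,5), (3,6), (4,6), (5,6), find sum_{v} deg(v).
14 (handshake: sum of degrees = 2|E| = 2 x 7 = 14)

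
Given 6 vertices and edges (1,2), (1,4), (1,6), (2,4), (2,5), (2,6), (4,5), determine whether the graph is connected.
No, it has 2 components: {1, 2, 4, 5, 6}, {3}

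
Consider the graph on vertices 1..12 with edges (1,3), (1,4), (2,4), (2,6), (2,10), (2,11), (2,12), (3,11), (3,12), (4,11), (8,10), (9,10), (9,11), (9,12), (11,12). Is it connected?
No, it has 3 components: {1, 2, 3, 4, 6, 8, 9, 10, 11, 12}, {5}, {7}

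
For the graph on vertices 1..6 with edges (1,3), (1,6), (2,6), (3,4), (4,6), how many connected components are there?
2 (components: {1, 2, 3, 4, 6}, {5})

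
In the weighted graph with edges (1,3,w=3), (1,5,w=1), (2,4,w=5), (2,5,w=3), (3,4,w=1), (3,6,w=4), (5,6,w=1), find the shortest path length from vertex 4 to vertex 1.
4 (path: 4 -> 3 -> 1; weights 1 + 3 = 4)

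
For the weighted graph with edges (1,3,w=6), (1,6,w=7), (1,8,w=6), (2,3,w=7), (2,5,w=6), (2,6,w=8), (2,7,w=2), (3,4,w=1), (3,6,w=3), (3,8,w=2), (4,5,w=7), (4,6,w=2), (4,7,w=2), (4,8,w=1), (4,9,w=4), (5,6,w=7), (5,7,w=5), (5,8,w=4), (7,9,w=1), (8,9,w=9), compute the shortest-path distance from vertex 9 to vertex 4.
3 (path: 9 -> 7 -> 4; weights 1 + 2 = 3)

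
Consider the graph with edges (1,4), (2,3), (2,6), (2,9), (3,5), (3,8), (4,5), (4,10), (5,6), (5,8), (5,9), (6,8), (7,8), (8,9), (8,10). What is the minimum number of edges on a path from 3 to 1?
3 (path: 3 -> 5 -> 4 -> 1, 3 edges)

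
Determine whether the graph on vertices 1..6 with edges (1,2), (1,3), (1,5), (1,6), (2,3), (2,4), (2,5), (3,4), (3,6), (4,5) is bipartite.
No (odd cycle of length 3: 3 -> 1 -> 2 -> 3)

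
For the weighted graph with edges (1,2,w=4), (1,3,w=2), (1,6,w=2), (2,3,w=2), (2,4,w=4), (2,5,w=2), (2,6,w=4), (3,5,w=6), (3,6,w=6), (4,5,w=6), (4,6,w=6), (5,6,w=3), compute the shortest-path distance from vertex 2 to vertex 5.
2 (path: 2 -> 5; weights 2 = 2)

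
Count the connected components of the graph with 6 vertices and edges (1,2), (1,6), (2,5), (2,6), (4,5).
2 (components: {1, 2, 4, 5, 6}, {3})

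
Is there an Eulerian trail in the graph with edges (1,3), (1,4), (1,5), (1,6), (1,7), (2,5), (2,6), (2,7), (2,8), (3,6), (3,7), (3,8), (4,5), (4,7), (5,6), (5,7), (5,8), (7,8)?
Yes (the graph is connected and exactly 2 vertices have odd degree: {1, 4}; any Eulerian path must start and end at those)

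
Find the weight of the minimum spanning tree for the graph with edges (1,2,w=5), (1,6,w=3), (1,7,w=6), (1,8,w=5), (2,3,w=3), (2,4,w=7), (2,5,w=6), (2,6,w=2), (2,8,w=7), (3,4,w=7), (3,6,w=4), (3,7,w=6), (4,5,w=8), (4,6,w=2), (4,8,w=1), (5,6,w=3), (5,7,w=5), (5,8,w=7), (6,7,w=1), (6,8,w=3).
15 (MST edges: (1,6,w=3), (2,3,w=3), (2,6,w=2), (4,6,w=2), (4,8,w=1), (5,6,w=3), (6,7,w=1); sum of weights 3 + 3 + 2 + 2 + 1 + 3 + 1 = 15)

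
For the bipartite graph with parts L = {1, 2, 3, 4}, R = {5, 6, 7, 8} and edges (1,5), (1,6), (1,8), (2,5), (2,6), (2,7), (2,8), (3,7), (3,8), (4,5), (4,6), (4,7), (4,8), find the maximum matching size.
4 (matching: (1,8), (2,5), (3,7), (4,6); upper bound min(|L|,|R|) = min(4,4) = 4)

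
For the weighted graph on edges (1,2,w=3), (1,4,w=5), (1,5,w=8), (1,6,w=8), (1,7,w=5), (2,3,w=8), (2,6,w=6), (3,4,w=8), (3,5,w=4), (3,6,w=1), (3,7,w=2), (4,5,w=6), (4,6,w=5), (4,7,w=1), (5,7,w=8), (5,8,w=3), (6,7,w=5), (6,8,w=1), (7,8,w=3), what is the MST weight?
16 (MST edges: (1,2,w=3), (1,7,w=5), (3,6,w=1), (3,7,w=2), (4,7,w=1), (5,8,w=3), (6,8,w=1); sum of weights 3 + 5 + 1 + 2 + 1 + 3 + 1 = 16)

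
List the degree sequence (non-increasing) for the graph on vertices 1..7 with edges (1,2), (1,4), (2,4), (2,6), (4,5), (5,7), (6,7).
[3, 3, 2, 2, 2, 2, 0] (degrees: deg(1)=2, deg(2)=3, deg(3)=0, deg(4)=3, deg(5)=2, deg(6)=2, deg(7)=2)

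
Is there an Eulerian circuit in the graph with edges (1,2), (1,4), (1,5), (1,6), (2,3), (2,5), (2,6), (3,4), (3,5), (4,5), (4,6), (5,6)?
No (2 vertices have odd degree: {3, 5}; Eulerian circuit requires 0)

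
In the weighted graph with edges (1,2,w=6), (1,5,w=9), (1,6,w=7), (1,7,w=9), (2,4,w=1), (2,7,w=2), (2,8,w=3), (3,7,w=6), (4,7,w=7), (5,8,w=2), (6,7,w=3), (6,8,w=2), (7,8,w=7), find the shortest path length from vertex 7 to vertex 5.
7 (path: 7 -> 2 -> 8 -> 5; weights 2 + 3 + 2 = 7)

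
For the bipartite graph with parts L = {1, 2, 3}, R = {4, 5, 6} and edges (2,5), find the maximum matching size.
1 (matching: (2,5); upper bound min(|L|,|R|) = min(3,3) = 3)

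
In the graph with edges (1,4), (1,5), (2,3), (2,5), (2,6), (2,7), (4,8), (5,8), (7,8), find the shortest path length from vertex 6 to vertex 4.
4 (path: 6 -> 2 -> 5 -> 8 -> 4, 4 edges)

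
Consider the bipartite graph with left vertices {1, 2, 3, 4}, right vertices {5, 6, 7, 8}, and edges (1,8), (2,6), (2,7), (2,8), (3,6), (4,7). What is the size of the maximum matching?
3 (matching: (1,8), (2,7), (3,6); upper bound min(|L|,|R|) = min(4,4) = 4)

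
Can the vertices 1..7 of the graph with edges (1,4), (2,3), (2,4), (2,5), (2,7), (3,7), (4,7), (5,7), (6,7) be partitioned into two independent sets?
No (odd cycle of length 3: 7 -> 4 -> 2 -> 7)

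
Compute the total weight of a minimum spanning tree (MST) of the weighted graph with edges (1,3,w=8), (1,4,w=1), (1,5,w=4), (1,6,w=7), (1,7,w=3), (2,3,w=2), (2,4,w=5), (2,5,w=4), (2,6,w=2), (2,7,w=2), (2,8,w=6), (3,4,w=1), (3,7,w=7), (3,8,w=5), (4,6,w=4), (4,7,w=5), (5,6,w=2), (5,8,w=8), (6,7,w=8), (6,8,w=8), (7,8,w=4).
14 (MST edges: (1,4,w=1), (2,3,w=2), (2,6,w=2), (2,7,w=2), (3,4,w=1), (5,6,w=2), (7,8,w=4); sum of weights 1 + 2 + 2 + 2 + 1 + 2 + 4 = 14)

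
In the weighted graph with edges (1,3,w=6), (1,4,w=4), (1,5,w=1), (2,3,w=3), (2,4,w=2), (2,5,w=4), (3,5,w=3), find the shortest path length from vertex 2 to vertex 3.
3 (path: 2 -> 3; weights 3 = 3)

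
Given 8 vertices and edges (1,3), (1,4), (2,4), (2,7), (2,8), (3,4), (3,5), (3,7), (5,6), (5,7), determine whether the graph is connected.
Yes (BFS from 1 visits [1, 3, 4, 5, 7, 2, 6, 8] — all 8 vertices reached)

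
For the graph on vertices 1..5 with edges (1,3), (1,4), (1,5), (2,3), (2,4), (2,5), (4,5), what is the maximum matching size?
2 (matching: (1,4), (2,5); upper bound floor(n/2) = floor(5/2) = 2)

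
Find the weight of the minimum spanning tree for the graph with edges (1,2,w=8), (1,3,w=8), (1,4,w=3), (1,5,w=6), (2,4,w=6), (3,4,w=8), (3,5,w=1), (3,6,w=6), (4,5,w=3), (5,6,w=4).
17 (MST edges: (1,4,w=3), (2,4,w=6), (3,5,w=1), (4,5,w=3), (5,6,w=4); sum of weights 3 + 6 + 1 + 3 + 4 = 17)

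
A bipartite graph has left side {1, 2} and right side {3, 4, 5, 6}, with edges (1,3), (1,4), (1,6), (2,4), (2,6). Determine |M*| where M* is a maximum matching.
2 (matching: (1,6), (2,4); upper bound min(|L|,|R|) = min(2,4) = 2)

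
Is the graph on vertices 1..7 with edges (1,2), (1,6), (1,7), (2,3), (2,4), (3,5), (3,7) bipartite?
Yes. Partition: {1, 3, 4}, {2, 5, 6, 7}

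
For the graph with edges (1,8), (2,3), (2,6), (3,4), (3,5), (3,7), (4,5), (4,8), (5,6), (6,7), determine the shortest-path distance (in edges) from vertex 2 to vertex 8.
3 (path: 2 -> 3 -> 4 -> 8, 3 edges)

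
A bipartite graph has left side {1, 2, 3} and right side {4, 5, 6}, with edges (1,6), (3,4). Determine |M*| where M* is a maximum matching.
2 (matching: (1,6), (3,4); upper bound min(|L|,|R|) = min(3,3) = 3)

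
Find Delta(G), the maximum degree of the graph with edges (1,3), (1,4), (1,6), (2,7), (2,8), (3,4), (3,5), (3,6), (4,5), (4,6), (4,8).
5 (attained at vertex 4)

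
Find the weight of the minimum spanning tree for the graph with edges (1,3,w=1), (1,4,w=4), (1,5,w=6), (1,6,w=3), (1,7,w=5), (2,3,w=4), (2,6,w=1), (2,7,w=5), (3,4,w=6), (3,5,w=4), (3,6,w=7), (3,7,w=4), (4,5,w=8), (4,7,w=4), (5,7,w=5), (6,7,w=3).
16 (MST edges: (1,3,w=1), (1,4,w=4), (1,6,w=3), (2,6,w=1), (3,5,w=4), (6,7,w=3); sum of weights 1 + 4 + 3 + 1 + 4 + 3 = 16)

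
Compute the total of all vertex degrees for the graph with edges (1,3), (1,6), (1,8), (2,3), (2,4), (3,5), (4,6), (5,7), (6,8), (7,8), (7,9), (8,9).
24 (handshake: sum of degrees = 2|E| = 2 x 12 = 24)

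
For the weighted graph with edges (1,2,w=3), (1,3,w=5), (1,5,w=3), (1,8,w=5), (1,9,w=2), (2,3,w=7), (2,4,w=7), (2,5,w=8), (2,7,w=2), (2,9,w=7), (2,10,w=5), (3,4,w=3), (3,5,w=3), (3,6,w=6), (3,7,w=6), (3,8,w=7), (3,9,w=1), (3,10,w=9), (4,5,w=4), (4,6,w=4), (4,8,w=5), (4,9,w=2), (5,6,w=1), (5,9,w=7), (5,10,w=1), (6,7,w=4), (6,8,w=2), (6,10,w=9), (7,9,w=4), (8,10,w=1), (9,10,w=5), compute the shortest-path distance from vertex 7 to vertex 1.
5 (path: 7 -> 2 -> 1; weights 2 + 3 = 5)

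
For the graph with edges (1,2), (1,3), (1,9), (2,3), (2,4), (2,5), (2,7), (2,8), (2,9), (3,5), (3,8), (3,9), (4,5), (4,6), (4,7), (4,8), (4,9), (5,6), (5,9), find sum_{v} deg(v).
38 (handshake: sum of degrees = 2|E| = 2 x 19 = 38)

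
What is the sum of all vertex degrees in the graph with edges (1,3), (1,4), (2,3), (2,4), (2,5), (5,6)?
12 (handshake: sum of degrees = 2|E| = 2 x 6 = 12)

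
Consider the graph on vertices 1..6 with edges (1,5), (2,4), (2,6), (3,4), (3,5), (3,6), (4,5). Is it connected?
Yes (BFS from 1 visits [1, 5, 3, 4, 6, 2] — all 6 vertices reached)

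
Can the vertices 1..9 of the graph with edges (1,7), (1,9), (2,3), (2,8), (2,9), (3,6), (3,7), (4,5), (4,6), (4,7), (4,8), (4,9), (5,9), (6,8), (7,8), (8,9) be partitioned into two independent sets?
No (odd cycle of length 3: 4 -> 9 -> 5 -> 4)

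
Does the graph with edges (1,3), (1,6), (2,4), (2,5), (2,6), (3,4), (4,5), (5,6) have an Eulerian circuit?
No (4 vertices have odd degree: {2, 4, 5, 6}; Eulerian circuit requires 0)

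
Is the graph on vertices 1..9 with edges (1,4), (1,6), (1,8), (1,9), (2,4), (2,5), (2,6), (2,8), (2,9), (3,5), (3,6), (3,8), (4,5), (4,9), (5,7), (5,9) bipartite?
No (odd cycle of length 3: 9 -> 1 -> 4 -> 9)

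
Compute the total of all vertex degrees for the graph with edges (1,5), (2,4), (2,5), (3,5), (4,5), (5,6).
12 (handshake: sum of degrees = 2|E| = 2 x 6 = 12)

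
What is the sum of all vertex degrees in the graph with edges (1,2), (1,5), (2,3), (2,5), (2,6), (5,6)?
12 (handshake: sum of degrees = 2|E| = 2 x 6 = 12)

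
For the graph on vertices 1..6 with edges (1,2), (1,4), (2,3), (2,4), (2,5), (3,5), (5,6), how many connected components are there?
1 (components: {1, 2, 3, 4, 5, 6})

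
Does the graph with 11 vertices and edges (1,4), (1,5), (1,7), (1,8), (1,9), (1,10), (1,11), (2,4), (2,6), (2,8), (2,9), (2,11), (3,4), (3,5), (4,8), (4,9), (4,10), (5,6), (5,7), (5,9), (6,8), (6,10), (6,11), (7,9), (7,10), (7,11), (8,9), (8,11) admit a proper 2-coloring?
No (odd cycle of length 3: 7 -> 1 -> 9 -> 7)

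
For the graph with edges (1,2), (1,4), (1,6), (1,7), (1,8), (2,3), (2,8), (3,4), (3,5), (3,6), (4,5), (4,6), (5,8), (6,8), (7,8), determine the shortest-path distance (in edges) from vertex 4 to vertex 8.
2 (path: 4 -> 6 -> 8, 2 edges)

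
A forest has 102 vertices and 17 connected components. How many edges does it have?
85 (Each of the 17 component trees on V_i vertices has V_i - 1 edges; summing gives V - C = 102 - 17 = 85)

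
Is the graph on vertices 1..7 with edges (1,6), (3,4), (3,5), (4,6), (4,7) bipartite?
Yes. Partition: {1, 2, 4, 5}, {3, 6, 7}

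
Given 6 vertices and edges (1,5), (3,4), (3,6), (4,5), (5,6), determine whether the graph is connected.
No, it has 2 components: {1, 3, 4, 5, 6}, {2}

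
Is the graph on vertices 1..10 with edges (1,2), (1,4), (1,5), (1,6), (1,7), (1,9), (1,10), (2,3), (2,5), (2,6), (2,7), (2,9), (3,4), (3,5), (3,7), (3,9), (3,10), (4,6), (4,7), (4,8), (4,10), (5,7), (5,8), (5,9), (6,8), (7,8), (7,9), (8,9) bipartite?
No (odd cycle of length 3: 6 -> 1 -> 2 -> 6)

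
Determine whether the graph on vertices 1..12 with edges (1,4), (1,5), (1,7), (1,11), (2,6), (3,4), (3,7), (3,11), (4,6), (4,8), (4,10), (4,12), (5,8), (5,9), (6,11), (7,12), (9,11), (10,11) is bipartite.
Yes. Partition: {1, 3, 6, 8, 9, 10, 12}, {2, 4, 5, 7, 11}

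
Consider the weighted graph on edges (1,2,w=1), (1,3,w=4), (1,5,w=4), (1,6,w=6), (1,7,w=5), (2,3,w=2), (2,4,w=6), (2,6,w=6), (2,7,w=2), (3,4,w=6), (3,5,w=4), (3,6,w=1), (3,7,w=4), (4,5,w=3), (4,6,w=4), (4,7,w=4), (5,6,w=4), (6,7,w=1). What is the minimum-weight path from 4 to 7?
4 (path: 4 -> 7; weights 4 = 4)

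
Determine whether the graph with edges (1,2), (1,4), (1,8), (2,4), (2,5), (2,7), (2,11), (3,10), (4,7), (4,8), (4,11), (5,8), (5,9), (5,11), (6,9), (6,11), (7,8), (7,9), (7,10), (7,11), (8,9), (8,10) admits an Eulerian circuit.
No (6 vertices have odd degree: {1, 2, 3, 4, 10, 11}; Eulerian circuit requires 0)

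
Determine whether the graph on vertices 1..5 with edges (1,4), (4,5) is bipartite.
Yes. Partition: {1, 2, 3, 5}, {4}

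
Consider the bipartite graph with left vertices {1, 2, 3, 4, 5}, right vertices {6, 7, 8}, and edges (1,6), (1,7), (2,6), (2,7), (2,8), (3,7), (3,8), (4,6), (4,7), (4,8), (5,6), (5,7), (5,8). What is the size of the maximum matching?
3 (matching: (1,7), (2,8), (4,6); upper bound min(|L|,|R|) = min(5,3) = 3)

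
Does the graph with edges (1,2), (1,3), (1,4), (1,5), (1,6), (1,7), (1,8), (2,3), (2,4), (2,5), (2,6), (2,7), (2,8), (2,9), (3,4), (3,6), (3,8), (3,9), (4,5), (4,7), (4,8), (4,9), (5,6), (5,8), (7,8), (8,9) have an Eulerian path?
No (4 vertices have odd degree: {1, 4, 5, 8}; Eulerian path requires 0 or 2)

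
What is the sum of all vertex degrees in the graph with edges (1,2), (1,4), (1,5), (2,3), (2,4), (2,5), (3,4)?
14 (handshake: sum of degrees = 2|E| = 2 x 7 = 14)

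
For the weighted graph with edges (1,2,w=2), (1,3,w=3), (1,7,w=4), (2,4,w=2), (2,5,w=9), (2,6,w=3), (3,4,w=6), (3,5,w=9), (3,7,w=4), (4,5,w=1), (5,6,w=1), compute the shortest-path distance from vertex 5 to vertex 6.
1 (path: 5 -> 6; weights 1 = 1)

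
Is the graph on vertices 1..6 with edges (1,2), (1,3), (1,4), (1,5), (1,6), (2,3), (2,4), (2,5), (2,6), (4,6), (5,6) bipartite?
No (odd cycle of length 3: 2 -> 1 -> 3 -> 2)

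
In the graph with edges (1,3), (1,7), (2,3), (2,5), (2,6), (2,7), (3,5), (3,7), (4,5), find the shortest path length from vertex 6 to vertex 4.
3 (path: 6 -> 2 -> 5 -> 4, 3 edges)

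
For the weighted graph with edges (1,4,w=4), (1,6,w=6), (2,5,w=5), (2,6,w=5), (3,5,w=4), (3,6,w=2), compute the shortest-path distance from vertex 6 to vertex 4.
10 (path: 6 -> 1 -> 4; weights 6 + 4 = 10)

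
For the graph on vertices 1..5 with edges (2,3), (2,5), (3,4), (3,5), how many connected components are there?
2 (components: {1}, {2, 3, 4, 5})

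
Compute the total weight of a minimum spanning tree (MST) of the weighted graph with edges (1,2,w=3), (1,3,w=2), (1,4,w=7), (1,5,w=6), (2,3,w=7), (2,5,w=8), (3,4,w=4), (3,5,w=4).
13 (MST edges: (1,2,w=3), (1,3,w=2), (3,4,w=4), (3,5,w=4); sum of weights 3 + 2 + 4 + 4 = 13)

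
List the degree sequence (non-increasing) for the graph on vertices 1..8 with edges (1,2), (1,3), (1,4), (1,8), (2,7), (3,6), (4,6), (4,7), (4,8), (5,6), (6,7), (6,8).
[5, 4, 4, 3, 3, 2, 2, 1] (degrees: deg(1)=4, deg(2)=2, deg(3)=2, deg(4)=4, deg(5)=1, deg(6)=5, deg(7)=3, deg(8)=3)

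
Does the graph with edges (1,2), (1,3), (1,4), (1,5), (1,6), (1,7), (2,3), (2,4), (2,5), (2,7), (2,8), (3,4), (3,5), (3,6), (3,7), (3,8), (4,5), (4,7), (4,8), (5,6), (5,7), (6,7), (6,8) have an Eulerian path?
Yes (the graph is connected and exactly 2 vertices have odd degree: {3, 6}; any Eulerian path must start and end at those)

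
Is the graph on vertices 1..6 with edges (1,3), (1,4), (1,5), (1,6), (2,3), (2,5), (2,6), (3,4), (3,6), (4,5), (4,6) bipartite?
No (odd cycle of length 3: 3 -> 1 -> 6 -> 3)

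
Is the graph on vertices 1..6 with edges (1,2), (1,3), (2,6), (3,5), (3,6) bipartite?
Yes. Partition: {1, 4, 5, 6}, {2, 3}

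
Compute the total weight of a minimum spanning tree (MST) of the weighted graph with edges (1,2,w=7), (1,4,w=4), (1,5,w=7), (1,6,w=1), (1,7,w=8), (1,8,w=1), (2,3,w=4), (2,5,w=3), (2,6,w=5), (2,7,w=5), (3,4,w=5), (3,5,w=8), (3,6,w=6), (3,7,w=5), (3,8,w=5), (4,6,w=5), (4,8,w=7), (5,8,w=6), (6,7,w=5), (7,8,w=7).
23 (MST edges: (1,4,w=4), (1,6,w=1), (1,8,w=1), (2,3,w=4), (2,5,w=3), (2,6,w=5), (2,7,w=5); sum of weights 4 + 1 + 1 + 4 + 3 + 5 + 5 = 23)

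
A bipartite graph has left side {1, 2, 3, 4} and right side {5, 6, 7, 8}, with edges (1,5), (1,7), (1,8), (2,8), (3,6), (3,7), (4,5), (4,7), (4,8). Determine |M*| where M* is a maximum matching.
4 (matching: (1,5), (2,8), (3,6), (4,7); upper bound min(|L|,|R|) = min(4,4) = 4)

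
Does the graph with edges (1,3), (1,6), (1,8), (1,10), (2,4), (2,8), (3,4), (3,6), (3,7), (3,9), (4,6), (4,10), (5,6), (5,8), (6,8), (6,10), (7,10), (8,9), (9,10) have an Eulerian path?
No (4 vertices have odd degree: {3, 8, 9, 10}; Eulerian path requires 0 or 2)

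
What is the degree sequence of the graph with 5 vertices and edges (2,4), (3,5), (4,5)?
[2, 2, 1, 1, 0] (degrees: deg(1)=0, deg(2)=1, deg(3)=1, deg(4)=2, deg(5)=2)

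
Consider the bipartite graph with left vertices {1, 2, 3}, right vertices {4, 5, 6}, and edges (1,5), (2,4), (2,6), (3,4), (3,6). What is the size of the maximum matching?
3 (matching: (1,5), (2,6), (3,4); upper bound min(|L|,|R|) = min(3,3) = 3)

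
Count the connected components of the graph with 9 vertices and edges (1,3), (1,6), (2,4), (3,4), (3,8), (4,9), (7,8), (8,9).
2 (components: {1, 2, 3, 4, 6, 7, 8, 9}, {5})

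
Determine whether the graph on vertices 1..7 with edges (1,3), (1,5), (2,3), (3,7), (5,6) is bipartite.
Yes. Partition: {1, 2, 4, 6, 7}, {3, 5}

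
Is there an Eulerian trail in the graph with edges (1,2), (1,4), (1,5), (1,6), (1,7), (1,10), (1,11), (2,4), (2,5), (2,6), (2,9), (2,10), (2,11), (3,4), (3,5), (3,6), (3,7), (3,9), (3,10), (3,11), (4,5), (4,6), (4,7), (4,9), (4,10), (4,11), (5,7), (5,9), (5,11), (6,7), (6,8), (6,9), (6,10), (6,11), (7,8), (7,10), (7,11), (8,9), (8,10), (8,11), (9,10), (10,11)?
No (10 vertices have odd degree: {1, 2, 3, 4, 5, 6, 8, 9, 10, 11}; Eulerian path requires 0 or 2)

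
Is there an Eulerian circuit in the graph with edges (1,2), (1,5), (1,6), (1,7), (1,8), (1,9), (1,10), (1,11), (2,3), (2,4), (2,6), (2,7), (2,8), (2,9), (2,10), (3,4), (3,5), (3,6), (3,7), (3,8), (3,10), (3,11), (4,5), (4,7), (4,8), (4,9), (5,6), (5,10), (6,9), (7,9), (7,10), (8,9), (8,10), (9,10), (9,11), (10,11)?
No (2 vertices have odd degree: {5, 6}; Eulerian circuit requires 0)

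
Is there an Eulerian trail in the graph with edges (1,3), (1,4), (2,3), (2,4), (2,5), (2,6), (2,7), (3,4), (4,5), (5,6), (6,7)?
No (4 vertices have odd degree: {2, 3, 5, 6}; Eulerian path requires 0 or 2)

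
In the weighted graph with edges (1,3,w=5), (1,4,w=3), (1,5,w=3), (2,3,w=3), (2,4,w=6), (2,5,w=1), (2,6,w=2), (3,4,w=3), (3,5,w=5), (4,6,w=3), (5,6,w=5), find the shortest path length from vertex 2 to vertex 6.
2 (path: 2 -> 6; weights 2 = 2)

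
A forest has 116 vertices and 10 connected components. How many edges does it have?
106 (Each of the 10 component trees on V_i vertices has V_i - 1 edges; summing gives V - C = 116 - 10 = 106)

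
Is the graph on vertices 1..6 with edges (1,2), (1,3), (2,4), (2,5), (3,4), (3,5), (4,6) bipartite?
Yes. Partition: {1, 4, 5}, {2, 3, 6}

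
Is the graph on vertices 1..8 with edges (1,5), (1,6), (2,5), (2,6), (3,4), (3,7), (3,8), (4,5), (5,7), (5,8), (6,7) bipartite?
Yes. Partition: {1, 2, 4, 7, 8}, {3, 5, 6}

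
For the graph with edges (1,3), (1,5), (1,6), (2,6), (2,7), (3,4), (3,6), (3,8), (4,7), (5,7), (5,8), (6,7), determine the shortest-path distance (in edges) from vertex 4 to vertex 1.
2 (path: 4 -> 3 -> 1, 2 edges)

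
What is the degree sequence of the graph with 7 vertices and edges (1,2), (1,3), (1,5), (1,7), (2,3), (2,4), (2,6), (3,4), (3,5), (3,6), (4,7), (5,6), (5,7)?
[5, 4, 4, 4, 3, 3, 3] (degrees: deg(1)=4, deg(2)=4, deg(3)=5, deg(4)=3, deg(5)=4, deg(6)=3, deg(7)=3)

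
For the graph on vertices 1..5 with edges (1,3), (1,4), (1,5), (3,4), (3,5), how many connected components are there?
2 (components: {1, 3, 4, 5}, {2})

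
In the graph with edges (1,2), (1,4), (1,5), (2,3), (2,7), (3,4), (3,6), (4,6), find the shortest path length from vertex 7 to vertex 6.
3 (path: 7 -> 2 -> 3 -> 6, 3 edges)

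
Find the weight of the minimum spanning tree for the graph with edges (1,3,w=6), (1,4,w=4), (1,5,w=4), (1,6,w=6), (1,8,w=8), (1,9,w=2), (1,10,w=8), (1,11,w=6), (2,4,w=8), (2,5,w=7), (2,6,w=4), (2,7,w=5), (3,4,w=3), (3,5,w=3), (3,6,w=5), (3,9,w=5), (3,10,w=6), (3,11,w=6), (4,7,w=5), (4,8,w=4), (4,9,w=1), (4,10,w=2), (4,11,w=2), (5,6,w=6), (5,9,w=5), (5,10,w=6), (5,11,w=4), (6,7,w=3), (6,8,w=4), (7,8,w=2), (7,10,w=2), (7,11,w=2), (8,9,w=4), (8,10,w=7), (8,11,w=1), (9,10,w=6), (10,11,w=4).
23 (MST edges: (1,9,w=2), (2,6,w=4), (3,4,w=3), (3,5,w=3), (4,9,w=1), (4,10,w=2), (4,11,w=2), (6,7,w=3), (7,10,w=2), (8,11,w=1); sum of weights 2 + 4 + 3 + 3 + 1 + 2 + 2 + 3 + 2 + 1 = 23)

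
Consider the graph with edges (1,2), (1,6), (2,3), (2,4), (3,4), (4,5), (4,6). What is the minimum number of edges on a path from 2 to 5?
2 (path: 2 -> 4 -> 5, 2 edges)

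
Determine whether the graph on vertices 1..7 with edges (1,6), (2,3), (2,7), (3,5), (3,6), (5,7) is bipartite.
Yes. Partition: {1, 3, 4, 7}, {2, 5, 6}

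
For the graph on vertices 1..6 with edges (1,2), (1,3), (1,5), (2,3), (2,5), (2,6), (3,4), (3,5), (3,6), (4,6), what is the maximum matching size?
3 (matching: (1,2), (3,5), (4,6); upper bound floor(n/2) = floor(6/2) = 3)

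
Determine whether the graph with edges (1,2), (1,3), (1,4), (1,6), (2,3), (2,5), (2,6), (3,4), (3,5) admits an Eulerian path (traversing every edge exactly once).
Yes — and in fact it has an Eulerian circuit (the graph is connected and all 6 vertices have even degree)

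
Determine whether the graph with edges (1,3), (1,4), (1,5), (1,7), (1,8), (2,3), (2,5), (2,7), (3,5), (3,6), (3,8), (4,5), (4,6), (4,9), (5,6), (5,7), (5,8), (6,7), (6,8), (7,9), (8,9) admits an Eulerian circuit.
No (8 vertices have odd degree: {1, 2, 3, 5, 6, 7, 8, 9}; Eulerian circuit requires 0)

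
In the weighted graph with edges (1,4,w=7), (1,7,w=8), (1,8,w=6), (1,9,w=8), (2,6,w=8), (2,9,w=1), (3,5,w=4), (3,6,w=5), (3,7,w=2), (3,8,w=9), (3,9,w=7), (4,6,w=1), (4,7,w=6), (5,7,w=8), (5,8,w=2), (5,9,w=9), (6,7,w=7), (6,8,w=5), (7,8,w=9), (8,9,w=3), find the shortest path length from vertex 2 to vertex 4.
9 (path: 2 -> 6 -> 4; weights 8 + 1 = 9)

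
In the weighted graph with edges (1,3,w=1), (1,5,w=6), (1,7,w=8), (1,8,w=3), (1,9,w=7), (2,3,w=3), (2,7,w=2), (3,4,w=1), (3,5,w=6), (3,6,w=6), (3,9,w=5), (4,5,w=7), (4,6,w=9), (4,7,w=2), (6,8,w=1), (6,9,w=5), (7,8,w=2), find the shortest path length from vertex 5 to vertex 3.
6 (path: 5 -> 3; weights 6 = 6)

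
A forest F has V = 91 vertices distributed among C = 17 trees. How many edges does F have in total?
74 (Each of the 17 component trees on V_i vertices has V_i - 1 edges; summing gives V - C = 91 - 17 = 74)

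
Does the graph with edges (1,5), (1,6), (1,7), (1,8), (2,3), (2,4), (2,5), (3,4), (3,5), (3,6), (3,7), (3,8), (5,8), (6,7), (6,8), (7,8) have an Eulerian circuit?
No (2 vertices have odd degree: {2, 8}; Eulerian circuit requires 0)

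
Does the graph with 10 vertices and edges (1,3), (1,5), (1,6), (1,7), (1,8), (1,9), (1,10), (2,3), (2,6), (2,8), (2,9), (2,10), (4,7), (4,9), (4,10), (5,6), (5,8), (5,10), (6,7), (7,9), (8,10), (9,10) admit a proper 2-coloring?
No (odd cycle of length 3: 9 -> 1 -> 7 -> 9)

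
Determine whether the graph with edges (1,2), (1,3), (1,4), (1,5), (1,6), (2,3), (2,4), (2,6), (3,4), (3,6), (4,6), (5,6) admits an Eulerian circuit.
No (2 vertices have odd degree: {1, 6}; Eulerian circuit requires 0)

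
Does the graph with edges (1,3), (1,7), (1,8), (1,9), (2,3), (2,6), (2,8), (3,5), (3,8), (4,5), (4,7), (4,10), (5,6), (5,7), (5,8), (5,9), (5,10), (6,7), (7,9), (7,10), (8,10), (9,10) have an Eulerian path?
No (6 vertices have odd degree: {2, 4, 5, 6, 8, 10}; Eulerian path requires 0 or 2)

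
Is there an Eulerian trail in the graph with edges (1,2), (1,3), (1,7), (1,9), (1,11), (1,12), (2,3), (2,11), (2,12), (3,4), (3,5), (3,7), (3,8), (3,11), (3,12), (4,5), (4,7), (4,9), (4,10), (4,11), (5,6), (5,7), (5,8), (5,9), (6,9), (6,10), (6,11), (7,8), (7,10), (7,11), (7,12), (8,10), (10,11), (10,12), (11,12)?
Yes — and in fact it has an Eulerian circuit (the graph is connected and all 12 vertices have even degree)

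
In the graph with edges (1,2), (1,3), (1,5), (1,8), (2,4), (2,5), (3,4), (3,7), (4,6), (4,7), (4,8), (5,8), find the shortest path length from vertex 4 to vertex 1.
2 (path: 4 -> 3 -> 1, 2 edges)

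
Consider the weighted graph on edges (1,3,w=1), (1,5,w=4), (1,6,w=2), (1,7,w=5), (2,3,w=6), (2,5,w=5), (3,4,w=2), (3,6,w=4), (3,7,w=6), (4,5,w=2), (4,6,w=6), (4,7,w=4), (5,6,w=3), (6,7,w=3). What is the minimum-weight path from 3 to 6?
3 (path: 3 -> 1 -> 6; weights 1 + 2 = 3)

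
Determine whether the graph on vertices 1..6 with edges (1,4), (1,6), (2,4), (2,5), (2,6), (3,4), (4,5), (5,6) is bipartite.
No (odd cycle of length 3: 5 -> 6 -> 2 -> 5)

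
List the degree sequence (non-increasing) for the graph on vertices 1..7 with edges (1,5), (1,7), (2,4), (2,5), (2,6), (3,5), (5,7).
[4, 3, 2, 2, 1, 1, 1] (degrees: deg(1)=2, deg(2)=3, deg(3)=1, deg(4)=1, deg(5)=4, deg(6)=1, deg(7)=2)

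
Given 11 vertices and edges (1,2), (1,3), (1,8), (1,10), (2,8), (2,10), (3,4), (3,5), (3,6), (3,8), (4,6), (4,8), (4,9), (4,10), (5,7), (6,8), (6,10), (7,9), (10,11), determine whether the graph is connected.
Yes (BFS from 1 visits [1, 2, 3, 8, 10, 4, 5, 6, 11, 9, 7] — all 11 vertices reached)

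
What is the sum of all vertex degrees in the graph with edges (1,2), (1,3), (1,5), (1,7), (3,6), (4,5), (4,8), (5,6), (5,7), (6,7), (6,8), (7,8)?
24 (handshake: sum of degrees = 2|E| = 2 x 12 = 24)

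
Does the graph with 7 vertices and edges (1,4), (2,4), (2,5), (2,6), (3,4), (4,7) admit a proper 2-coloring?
Yes. Partition: {1, 2, 3, 7}, {4, 5, 6}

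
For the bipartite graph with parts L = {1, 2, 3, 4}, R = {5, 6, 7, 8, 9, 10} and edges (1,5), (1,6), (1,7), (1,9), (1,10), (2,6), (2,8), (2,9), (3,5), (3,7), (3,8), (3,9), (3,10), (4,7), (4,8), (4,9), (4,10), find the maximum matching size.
4 (matching: (1,10), (2,9), (3,8), (4,7); upper bound min(|L|,|R|) = min(4,6) = 4)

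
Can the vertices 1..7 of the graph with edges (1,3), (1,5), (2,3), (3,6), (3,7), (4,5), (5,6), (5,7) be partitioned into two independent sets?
Yes. Partition: {1, 2, 4, 6, 7}, {3, 5}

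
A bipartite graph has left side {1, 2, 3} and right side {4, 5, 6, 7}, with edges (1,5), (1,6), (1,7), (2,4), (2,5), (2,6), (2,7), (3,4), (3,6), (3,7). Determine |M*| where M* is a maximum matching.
3 (matching: (1,7), (2,5), (3,6); upper bound min(|L|,|R|) = min(3,4) = 3)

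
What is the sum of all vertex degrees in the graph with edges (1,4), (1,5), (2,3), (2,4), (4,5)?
10 (handshake: sum of degrees = 2|E| = 2 x 5 = 10)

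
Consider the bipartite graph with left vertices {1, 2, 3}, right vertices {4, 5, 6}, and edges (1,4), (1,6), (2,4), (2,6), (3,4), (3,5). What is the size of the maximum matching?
3 (matching: (1,6), (2,4), (3,5); upper bound min(|L|,|R|) = min(3,3) = 3)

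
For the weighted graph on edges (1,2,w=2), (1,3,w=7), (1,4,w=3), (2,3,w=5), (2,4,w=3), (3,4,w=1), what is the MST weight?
6 (MST edges: (1,2,w=2), (1,4,w=3), (3,4,w=1); sum of weights 2 + 3 + 1 = 6)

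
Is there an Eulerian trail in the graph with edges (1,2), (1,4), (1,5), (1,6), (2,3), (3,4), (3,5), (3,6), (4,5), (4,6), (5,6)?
Yes — and in fact it has an Eulerian circuit (the graph is connected and all 6 vertices have even degree)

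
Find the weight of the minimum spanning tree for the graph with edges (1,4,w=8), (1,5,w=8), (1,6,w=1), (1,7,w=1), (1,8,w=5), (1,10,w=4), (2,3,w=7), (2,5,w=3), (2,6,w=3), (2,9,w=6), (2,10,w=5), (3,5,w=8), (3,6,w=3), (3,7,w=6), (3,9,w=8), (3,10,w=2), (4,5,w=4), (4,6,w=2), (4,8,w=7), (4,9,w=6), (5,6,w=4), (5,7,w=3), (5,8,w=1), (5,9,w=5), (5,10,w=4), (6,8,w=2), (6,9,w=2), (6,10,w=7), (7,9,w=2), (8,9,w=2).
17 (MST edges: (1,6,w=1), (1,7,w=1), (2,6,w=3), (3,6,w=3), (3,10,w=2), (4,6,w=2), (5,8,w=1), (6,8,w=2), (6,9,w=2); sum of weights 1 + 1 + 3 + 3 + 2 + 2 + 1 + 2 + 2 = 17)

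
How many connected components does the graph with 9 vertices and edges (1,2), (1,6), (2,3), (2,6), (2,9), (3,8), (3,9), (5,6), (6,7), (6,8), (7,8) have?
2 (components: {1, 2, 3, 5, 6, 7, 8, 9}, {4})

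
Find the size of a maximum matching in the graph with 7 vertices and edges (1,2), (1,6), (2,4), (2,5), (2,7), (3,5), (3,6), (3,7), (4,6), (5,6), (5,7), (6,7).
3 (matching: (2,4), (3,7), (5,6); upper bound floor(n/2) = floor(7/2) = 3)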